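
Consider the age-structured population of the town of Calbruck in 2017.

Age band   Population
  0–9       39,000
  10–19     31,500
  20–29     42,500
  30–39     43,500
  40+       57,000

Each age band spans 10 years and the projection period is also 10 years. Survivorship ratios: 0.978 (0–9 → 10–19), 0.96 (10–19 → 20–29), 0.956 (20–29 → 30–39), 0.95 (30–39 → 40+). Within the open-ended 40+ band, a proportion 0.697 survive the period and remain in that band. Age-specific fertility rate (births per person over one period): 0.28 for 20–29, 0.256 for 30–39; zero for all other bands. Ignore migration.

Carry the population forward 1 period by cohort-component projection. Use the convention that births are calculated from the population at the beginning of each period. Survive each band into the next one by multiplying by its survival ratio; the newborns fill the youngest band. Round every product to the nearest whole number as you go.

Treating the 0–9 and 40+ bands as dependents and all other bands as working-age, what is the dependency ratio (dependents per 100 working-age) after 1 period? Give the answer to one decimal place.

95.5

Call the groups 1 to 5, youngest first.
Period 1.
Births: 42500 × 0.28 = 11900 ; 43500 × 0.256 = 11136 — total 23036
Group 2: 39000 × 0.978 = 38142
Group 3: 31500 × 0.96 = 30240
Group 4: 42500 × 0.956 = 40630
Group 5: 43500 × 0.95 + 57000 × 0.697 = 41325 + 39729 = 81054
→ [23036, 38142, 30240, 40630, 81054]
Dependents (band 0–9 + band 40+) = 23036 + 81054 = 104090; working-age = 109012; ratio = 104090/109012 × 100 = 95.5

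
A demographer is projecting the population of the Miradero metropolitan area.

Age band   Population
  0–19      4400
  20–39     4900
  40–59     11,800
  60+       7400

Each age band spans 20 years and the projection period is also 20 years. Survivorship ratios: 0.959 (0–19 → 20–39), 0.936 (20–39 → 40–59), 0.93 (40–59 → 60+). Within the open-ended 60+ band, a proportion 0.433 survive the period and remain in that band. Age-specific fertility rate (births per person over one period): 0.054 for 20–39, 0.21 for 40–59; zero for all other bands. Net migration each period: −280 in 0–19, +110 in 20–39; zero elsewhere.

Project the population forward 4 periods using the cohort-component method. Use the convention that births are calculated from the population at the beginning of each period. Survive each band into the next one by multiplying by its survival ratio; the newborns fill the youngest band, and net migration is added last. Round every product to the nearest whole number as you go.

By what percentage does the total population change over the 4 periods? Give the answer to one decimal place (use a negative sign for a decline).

— Period 1 —
Births: 4900 × 0.054 = 265 ; 11800 × 0.21 = 2478 → total 2743
20–39: 4400 × 0.959 = 4220
40–59: 4900 × 0.936 = 4586
60+: 11800 × 0.93 + 7400 × 0.433 = 10974 + 3204 = 14178
Net migration: 0–19 − 280 → 2463; 20–39 + 110 → 4330
Population now: 0–19=2463, 20–39=4330, 40–59=4586, 60+=14178
— Period 2 —
Births: 4330 × 0.054 = 234 ; 4586 × 0.21 = 963 → total 1197
20–39: 2463 × 0.959 = 2362
40–59: 4330 × 0.936 = 4053
60+: 4586 × 0.93 + 14178 × 0.433 = 4265 + 6139 = 10404
Net migration: 0–19 − 280 → 917; 20–39 + 110 → 2472
Population now: 0–19=917, 20–39=2472, 40–59=4053, 60+=10404
— Period 3 —
Births: 2472 × 0.054 = 133 ; 4053 × 0.21 = 851 → total 984
20–39: 917 × 0.959 = 879
40–59: 2472 × 0.936 = 2314
60+: 4053 × 0.93 + 10404 × 0.433 = 3769 + 4505 = 8274
Net migration: 0–19 − 280 → 704; 20–39 + 110 → 989
Population now: 0–19=704, 20–39=989, 40–59=2314, 60+=8274
— Period 4 —
Births: 989 × 0.054 = 53 ; 2314 × 0.21 = 486 → total 539
20–39: 704 × 0.959 = 675
40–59: 989 × 0.936 = 926
60+: 2314 × 0.93 + 8274 × 0.433 = 2152 + 3583 = 5735
Net migration: 0–19 − 280 → 259; 20–39 + 110 → 785
Population now: 0–19=259, 20–39=785, 40–59=926, 60+=5735
Total: 28500 → 7705; change = -20795; percentage change = -73.0%

-73.0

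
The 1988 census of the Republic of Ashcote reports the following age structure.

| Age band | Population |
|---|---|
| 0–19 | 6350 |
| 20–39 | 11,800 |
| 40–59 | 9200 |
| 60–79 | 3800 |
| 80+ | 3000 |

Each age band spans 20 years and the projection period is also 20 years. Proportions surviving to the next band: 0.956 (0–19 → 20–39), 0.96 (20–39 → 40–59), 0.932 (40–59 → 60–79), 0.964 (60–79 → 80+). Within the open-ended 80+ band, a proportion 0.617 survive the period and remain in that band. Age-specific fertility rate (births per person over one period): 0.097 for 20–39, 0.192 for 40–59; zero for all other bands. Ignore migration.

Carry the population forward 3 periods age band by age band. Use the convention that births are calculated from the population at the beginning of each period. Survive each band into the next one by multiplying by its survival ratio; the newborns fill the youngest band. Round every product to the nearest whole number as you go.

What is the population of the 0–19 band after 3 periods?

1389

After projecting period 1:
Births: 11800 × 0.097 = 1145, 9200 × 0.192 = 1766 → 2911
20–39: 6350 × 0.956 = 6071
40–59: 11800 × 0.96 = 11328
60–79: 9200 × 0.932 = 8574
80+: 3800 × 0.964 + 3000 × 0.617 = 3663 + 1851 = 5514
Population now: 0–19=2911, 20–39=6071, 40–59=11328, 60–79=8574, 80+=5514
After projecting period 2:
Births: 6071 × 0.097 = 589, 11328 × 0.192 = 2175 → 2764
20–39: 2911 × 0.956 = 2783
40–59: 6071 × 0.96 = 5828
60–79: 11328 × 0.932 = 10558
80+: 8574 × 0.964 + 5514 × 0.617 = 8265 + 3402 = 11667
Population now: 0–19=2764, 20–39=2783, 40–59=5828, 60–79=10558, 80+=11667
After projecting period 3:
Births: 2783 × 0.097 = 270, 5828 × 0.192 = 1119 → 1389
20–39: 2764 × 0.956 = 2642
40–59: 2783 × 0.96 = 2672
60–79: 5828 × 0.932 = 5432
80+: 10558 × 0.964 + 11667 × 0.617 = 10178 + 7199 = 17377
Population now: 0–19=1389, 20–39=2642, 40–59=2672, 60–79=5432, 80+=17377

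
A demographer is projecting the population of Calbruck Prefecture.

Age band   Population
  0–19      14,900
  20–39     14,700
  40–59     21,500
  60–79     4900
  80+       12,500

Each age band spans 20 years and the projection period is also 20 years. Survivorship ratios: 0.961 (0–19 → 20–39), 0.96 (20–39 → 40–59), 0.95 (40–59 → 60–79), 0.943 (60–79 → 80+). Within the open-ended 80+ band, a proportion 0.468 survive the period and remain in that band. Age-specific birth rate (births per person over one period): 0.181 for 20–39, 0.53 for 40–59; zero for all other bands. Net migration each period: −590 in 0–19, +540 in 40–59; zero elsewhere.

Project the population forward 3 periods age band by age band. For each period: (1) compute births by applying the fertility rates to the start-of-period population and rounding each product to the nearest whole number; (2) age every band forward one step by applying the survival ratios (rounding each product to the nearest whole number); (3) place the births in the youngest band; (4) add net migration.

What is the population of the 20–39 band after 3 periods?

Numbering the groups 1..5 from youngest to oldest:
— Period 1 —
Births: 14700 * 0.181 = 2661 ; 21500 * 0.53 = 11395 → 14056
Group 2: 14900 * 0.961 = 14319
Group 3: 14700 * 0.96 = 14112
Group 4: 21500 * 0.95 = 20425
Group 5: 4900 * 0.943 + 12500 * 0.468 = 4621 + 5850 = 10471
Net migration: Group 1 − 590 → 13466; Group 3 + 540 → 14652
→ [13466, 14319, 14652, 20425, 10471]
— Period 2 —
Births: 14319 * 0.181 = 2592 ; 14652 * 0.53 = 7766 → 10358
Group 2: 13466 * 0.961 = 12941
Group 3: 14319 * 0.96 = 13746
Group 4: 14652 * 0.95 = 13919
Group 5: 20425 * 0.943 + 10471 * 0.468 = 19261 + 4900 = 24161
Net migration: Group 1 − 590 → 9768; Group 3 + 540 → 14286
→ [9768, 12941, 14286, 13919, 24161]
— Period 3 —
Births: 12941 * 0.181 = 2342 ; 14286 * 0.53 = 7572 → 9914
Group 2: 9768 * 0.961 = 9387
Group 3: 12941 * 0.96 = 12423
Group 4: 14286 * 0.95 = 13572
Group 5: 13919 * 0.943 + 24161 * 0.468 = 13126 + 11307 = 24433
Net migration: Group 1 − 590 → 9324; Group 3 + 540 → 12963
→ [9324, 9387, 12963, 13572, 24433]

9387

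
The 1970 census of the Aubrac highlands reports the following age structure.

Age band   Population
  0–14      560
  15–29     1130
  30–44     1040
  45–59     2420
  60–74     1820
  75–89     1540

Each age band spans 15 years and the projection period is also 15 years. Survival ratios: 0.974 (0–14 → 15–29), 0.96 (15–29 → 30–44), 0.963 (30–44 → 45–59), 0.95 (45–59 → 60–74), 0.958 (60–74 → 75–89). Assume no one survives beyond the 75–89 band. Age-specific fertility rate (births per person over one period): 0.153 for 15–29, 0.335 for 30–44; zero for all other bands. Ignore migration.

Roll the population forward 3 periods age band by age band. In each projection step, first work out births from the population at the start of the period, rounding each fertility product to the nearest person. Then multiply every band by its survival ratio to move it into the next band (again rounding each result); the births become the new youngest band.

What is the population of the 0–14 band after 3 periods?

After projecting period 1:
Births: 1130 × 0.153 = 173 ; 1040 × 0.335 = 348 → total 521
15–29: 560 × 0.974 = 545
30–44: 1130 × 0.96 = 1085
45–59: 1040 × 0.963 = 1002
60–74: 2420 × 0.95 = 2299
75–89: 1820 × 0.958 = 1744
Population now: 0–14=521, 15–29=545, 30–44=1085, 45–59=1002, 60–74=2299, 75–89=1744
After projecting period 2:
Births: 545 × 0.153 = 83 ; 1085 × 0.335 = 363 → total 446
15–29: 521 × 0.974 = 507
30–44: 545 × 0.96 = 523
45–59: 1085 × 0.963 = 1045
60–74: 1002 × 0.95 = 952
75–89: 2299 × 0.958 = 2202
Population now: 0–14=446, 15–29=507, 30–44=523, 45–59=1045, 60–74=952, 75–89=2202
After projecting period 3:
Births: 507 × 0.153 = 78 ; 523 × 0.335 = 175 → total 253
15–29: 446 × 0.974 = 434
30–44: 507 × 0.96 = 487
45–59: 523 × 0.963 = 504
60–74: 1045 × 0.95 = 993
75–89: 952 × 0.958 = 912
Population now: 0–14=253, 15–29=434, 30–44=487, 45–59=504, 60–74=993, 75–89=912

253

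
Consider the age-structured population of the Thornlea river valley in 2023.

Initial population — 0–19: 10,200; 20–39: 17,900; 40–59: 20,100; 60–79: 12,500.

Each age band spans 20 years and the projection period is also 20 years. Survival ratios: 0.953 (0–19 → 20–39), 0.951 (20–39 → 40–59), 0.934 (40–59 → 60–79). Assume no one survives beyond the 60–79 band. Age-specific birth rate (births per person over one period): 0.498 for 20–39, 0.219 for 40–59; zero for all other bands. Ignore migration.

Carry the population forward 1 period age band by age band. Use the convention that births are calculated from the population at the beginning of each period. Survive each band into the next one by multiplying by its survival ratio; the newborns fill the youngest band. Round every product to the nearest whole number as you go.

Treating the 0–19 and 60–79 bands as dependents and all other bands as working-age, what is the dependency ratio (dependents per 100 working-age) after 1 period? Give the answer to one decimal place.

120.0

Period 1.
Births: 17900 * 0.498 = 8914 ; 20100 * 0.219 = 4402 ⇒ total 13316
20–39: 10200 * 0.953 = 9721
40–59: 17900 * 0.951 = 17023
60–79: 20100 * 0.934 = 18773
Population now: 0–19=13316, 20–39=9721, 40–59=17023, 60–79=18773
Dependents (band 0–19 + band 60–79) = 13316 + 18773 = 32089; working-age = 26744; ratio = 32089/26744 × 100 = 120.0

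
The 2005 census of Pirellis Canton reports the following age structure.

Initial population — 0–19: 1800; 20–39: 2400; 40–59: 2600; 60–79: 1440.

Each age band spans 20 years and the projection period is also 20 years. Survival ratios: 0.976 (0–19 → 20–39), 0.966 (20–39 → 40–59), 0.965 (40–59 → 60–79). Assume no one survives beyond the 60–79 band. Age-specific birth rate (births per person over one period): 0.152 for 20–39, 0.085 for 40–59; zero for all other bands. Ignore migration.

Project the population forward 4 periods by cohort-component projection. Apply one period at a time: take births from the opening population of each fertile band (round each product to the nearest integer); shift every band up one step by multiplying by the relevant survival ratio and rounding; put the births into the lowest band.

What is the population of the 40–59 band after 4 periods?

438

Period 1.
Births: 2400 × 0.152 = 365 ; 2600 × 0.085 = 221 → 586
20–39: 1800 × 0.976 = 1757
40–59: 2400 × 0.966 = 2318
60–79: 2600 × 0.965 = 2509
→ [586, 1757, 2318, 2509]
Period 2.
Births: 1757 × 0.152 = 267 ; 2318 × 0.085 = 197 → 464
20–39: 586 × 0.976 = 572
40–59: 1757 × 0.966 = 1697
60–79: 2318 × 0.965 = 2237
→ [464, 572, 1697, 2237]
Period 3.
Births: 572 × 0.152 = 87 ; 1697 × 0.085 = 144 → 231
20–39: 464 × 0.976 = 453
40–59: 572 × 0.966 = 553
60–79: 1697 × 0.965 = 1638
→ [231, 453, 553, 1638]
Period 4.
Births: 453 × 0.152 = 69 ; 553 × 0.085 = 47 → 116
20–39: 231 × 0.976 = 225
40–59: 453 × 0.966 = 438
60–79: 553 × 0.965 = 534
→ [116, 225, 438, 534]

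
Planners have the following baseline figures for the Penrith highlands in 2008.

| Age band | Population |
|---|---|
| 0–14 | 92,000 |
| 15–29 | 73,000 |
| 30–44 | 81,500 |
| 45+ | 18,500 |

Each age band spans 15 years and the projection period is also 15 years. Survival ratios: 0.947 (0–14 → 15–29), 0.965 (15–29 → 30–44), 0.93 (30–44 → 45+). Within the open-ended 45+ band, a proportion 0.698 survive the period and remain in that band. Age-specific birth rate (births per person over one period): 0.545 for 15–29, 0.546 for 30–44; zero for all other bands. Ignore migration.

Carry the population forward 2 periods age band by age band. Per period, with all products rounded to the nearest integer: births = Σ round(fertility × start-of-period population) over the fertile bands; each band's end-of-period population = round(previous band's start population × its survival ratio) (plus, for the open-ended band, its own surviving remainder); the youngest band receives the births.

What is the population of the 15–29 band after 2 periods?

Call the bands 1 to 4, youngest first.
Period 1:
Births: 73000 × 0.545 = 39785, 81500 × 0.546 = 44499 — total 84284
Band 2: 92000 × 0.947 = 87124
Band 3: 73000 × 0.965 = 70445
Band 4: 81500 × 0.93 + 18500 × 0.698 = 75795 + 12913 = 88708
Giving 84284 / 87124 / 70445 / 88708.
Period 2:
Births: 87124 × 0.545 = 47483, 70445 × 0.546 = 38463 — total 85946
Band 2: 84284 × 0.947 = 79817
Band 3: 87124 × 0.965 = 84075
Band 4: 70445 × 0.93 + 88708 × 0.698 = 65514 + 61918 = 127432
Giving 85946 / 79817 / 84075 / 127432.

79817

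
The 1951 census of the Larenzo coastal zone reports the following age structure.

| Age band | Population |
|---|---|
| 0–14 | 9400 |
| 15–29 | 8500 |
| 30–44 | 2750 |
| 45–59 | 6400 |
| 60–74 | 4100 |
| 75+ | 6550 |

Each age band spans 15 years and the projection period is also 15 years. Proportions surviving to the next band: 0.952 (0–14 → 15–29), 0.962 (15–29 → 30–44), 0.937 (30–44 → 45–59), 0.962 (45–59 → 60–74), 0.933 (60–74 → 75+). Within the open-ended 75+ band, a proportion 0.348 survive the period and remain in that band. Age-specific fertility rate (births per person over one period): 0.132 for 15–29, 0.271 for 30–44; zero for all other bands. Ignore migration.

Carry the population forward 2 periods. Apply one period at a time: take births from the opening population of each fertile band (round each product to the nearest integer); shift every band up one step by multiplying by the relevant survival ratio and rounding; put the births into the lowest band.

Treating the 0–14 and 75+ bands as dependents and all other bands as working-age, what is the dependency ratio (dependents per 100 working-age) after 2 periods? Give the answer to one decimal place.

Let band 1 be 0–14 through band 6 = 75+.
— Period 1 —
Births: 8500 × 0.132 = 1122, 2750 × 0.271 = 745 → total 1867
Band 2: 9400 × 0.952 = 8949
Band 3: 8500 × 0.962 = 8177
Band 4: 2750 × 0.937 = 2577
Band 5: 6400 × 0.962 = 6157
Band 6: 4100 × 0.933 + 6550 × 0.348 = 3825 + 2279 = 6104
End of period: [1867, 8949, 8177, 2577, 6157, 6104]
— Period 2 —
Births: 8949 × 0.132 = 1181, 8177 × 0.271 = 2216 → total 3397
Band 2: 1867 × 0.952 = 1777
Band 3: 8949 × 0.962 = 8609
Band 4: 8177 × 0.937 = 7662
Band 5: 2577 × 0.962 = 2479
Band 6: 6157 × 0.933 + 6104 × 0.348 = 5744 + 2124 = 7868
End of period: [3397, 1777, 8609, 7662, 2479, 7868]
Dependents (band 0–14 + band 75+) = 3397 + 7868 = 11265; working-age = 20527; ratio = 11265/20527 × 100 = 54.9

54.9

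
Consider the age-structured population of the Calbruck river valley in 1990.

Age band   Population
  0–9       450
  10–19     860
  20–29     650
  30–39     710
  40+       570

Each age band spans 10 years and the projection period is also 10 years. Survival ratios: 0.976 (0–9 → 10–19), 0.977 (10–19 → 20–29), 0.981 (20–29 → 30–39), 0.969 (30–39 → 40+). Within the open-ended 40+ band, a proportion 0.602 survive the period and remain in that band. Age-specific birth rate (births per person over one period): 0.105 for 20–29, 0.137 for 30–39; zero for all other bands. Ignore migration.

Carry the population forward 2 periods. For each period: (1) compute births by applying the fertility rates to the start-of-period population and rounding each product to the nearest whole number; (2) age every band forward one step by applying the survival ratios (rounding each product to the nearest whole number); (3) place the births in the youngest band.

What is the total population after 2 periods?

2828

Numbering the groups 1..5 from youngest to oldest:
After projecting period 1:
Births: 650 * 0.105 = 68, 710 * 0.137 = 97 → 165
Group 2: 450 * 0.976 = 439
Group 3: 860 * 0.977 = 840
Group 4: 650 * 0.981 = 638
Group 5: 710 * 0.969 + 570 * 0.602 = 688 + 343 = 1031
End of period: [165, 439, 840, 638, 1031]
After projecting period 2:
Births: 840 * 0.105 = 88, 638 * 0.137 = 87 → 175
Group 2: 165 * 0.976 = 161
Group 3: 439 * 0.977 = 429
Group 4: 840 * 0.981 = 824
Group 5: 638 * 0.969 + 1031 * 0.602 = 618 + 621 = 1239
End of period: [175, 161, 429, 824, 1239]
Total after period 2: 175 + 161 + 429 + 824 + 1239 = 2828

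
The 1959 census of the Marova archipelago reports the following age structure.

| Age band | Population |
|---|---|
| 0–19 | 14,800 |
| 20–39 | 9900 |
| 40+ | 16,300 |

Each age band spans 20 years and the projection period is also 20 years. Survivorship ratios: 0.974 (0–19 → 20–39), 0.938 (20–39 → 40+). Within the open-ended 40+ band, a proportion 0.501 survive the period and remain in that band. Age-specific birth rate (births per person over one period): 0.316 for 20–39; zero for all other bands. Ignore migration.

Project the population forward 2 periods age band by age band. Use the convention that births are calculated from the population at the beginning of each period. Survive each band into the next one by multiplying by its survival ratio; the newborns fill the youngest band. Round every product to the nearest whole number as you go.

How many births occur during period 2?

Numbering the groups 1..3 from youngest to oldest:
— Period 1 —
Births: 9900 × 0.316 = 3128
Group 2: 14800 × 0.974 = 14415
Group 3: 9900 × 0.938 + 16300 × 0.501 = 9286 + 8166 = 17452
Population now: 0–19=3128, 20–39=14415, 40+=17452
— Period 2 —
Births: 14415 × 0.316 = 4555
Group 2: 3128 × 0.974 = 3047
Group 3: 14415 × 0.938 + 17452 × 0.501 = 13521 + 8743 = 22264
Population now: 0–19=4555, 20–39=3047, 40+=22264

4555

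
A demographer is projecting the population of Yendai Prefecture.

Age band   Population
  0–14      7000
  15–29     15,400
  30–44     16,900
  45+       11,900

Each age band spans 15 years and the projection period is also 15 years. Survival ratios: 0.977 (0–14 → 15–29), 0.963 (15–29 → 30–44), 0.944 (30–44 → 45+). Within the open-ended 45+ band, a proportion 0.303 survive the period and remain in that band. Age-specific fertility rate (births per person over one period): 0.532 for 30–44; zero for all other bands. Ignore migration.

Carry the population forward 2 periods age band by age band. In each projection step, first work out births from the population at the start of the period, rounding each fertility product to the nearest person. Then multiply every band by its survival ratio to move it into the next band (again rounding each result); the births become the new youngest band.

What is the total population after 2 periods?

43187

Call the groups 1 to 4, youngest first.
Period 1.
Births: 16900 × 0.532 = 8991
Group 2: 7000 × 0.977 = 6839
Group 3: 15400 × 0.963 = 14830
Group 4: 16900 × 0.944 + 11900 × 0.303 = 15954 + 3606 = 19560
Population now: 0–14=8991, 15–29=6839, 30–44=14830, 45+=19560
Period 2.
Births: 14830 × 0.532 = 7890
Group 2: 8991 × 0.977 = 8784
Group 3: 6839 × 0.963 = 6586
Group 4: 14830 × 0.944 + 19560 × 0.303 = 14000 + 5927 = 19927
Population now: 0–14=7890, 15–29=8784, 30–44=6586, 45+=19927
Total after period 2: 7890 + 8784 + 6586 + 19927 = 43187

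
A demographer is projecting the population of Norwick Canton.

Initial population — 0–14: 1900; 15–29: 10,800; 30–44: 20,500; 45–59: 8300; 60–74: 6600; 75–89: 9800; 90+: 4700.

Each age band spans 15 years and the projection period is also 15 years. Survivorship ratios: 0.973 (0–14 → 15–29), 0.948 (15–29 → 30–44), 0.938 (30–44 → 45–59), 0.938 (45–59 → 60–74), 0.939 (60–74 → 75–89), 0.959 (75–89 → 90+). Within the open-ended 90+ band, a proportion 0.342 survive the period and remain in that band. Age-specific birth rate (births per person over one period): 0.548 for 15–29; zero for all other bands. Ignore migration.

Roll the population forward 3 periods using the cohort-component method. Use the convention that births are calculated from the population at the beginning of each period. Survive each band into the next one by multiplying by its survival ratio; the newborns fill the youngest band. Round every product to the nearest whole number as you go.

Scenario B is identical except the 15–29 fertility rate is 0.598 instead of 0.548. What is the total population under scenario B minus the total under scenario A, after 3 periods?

1191

Let band 1 be 0–14 through band 7 = 90+.
Period 1.
Births: 10800 * 0.548 = 5918
Band 2: 1900 * 0.973 = 1849
Band 3: 10800 * 0.948 = 10238
Band 4: 20500 * 0.938 = 19229
Band 5: 8300 * 0.938 = 7785
Band 6: 6600 * 0.939 = 6197
Band 7: 9800 * 0.959 + 4700 * 0.342 = 9398 + 1607 = 11005
Population now: 0–14=5918, 15–29=1849, 30–44=10238, 45–59=19229, 60–74=7785, 75–89=6197, 90+=11005
Period 2.
Births: 1849 * 0.548 = 1013
Band 2: 5918 * 0.973 = 5758
Band 3: 1849 * 0.948 = 1753
Band 4: 10238 * 0.938 = 9603
Band 5: 19229 * 0.938 = 18037
Band 6: 7785 * 0.939 = 7310
Band 7: 6197 * 0.959 + 11005 * 0.342 = 5943 + 3764 = 9707
Population now: 0–14=1013, 15–29=5758, 30–44=1753, 45–59=9603, 60–74=18037, 75–89=7310, 90+=9707
Period 3.
Births: 5758 * 0.548 = 3155
Band 2: 1013 * 0.973 = 986
Band 3: 5758 * 0.948 = 5459
Band 4: 1753 * 0.938 = 1644
Band 5: 9603 * 0.938 = 9008
Band 6: 18037 * 0.939 = 16937
Band 7: 7310 * 0.959 + 9707 * 0.342 = 7010 + 3320 = 10330
Population now: 0–14=3155, 15–29=986, 30–44=5459, 45–59=1644, 60–74=9008, 75–89=16937, 90+=10330
Scenario A total after 3 periods: 47519
Scenario B projection —
Period 1.
Births: 10800 * 0.598 = 6458
Band 2: 1900 * 0.973 = 1849
Band 3: 10800 * 0.948 = 10238
Band 4: 20500 * 0.938 = 19229
Band 5: 8300 * 0.938 = 7785
Band 6: 6600 * 0.939 = 6197
Band 7: 9800 * 0.959 + 4700 * 0.342 = 9398 + 1607 = 11005
Population now: 0–14=6458, 15–29=1849, 30–44=10238, 45–59=19229, 60–74=7785, 75–89=6197, 90+=11005
Period 2.
Births: 1849 * 0.598 = 1106
Band 2: 6458 * 0.973 = 6284
Band 3: 1849 * 0.948 = 1753
Band 4: 10238 * 0.938 = 9603
Band 5: 19229 * 0.938 = 18037
Band 6: 7785 * 0.939 = 7310
Band 7: 6197 * 0.959 + 11005 * 0.342 = 5943 + 3764 = 9707
Population now: 0–14=1106, 15–29=6284, 30–44=1753, 45–59=9603, 60–74=18037, 75–89=7310, 90+=9707
Period 3.
Births: 6284 * 0.598 = 3758
Band 2: 1106 * 0.973 = 1076
Band 3: 6284 * 0.948 = 5957
Band 4: 1753 * 0.938 = 1644
Band 5: 9603 * 0.938 = 9008
Band 6: 18037 * 0.939 = 16937
Band 7: 7310 * 0.959 + 9707 * 0.342 = 7010 + 3320 = 10330
Population now: 0–14=3758, 15–29=1076, 30–44=5957, 45–59=1644, 60–74=9008, 75–89=16937, 90+=10330
Scenario B total after 3 periods: 48710
Difference B − A = 48710 − 47519 = 1191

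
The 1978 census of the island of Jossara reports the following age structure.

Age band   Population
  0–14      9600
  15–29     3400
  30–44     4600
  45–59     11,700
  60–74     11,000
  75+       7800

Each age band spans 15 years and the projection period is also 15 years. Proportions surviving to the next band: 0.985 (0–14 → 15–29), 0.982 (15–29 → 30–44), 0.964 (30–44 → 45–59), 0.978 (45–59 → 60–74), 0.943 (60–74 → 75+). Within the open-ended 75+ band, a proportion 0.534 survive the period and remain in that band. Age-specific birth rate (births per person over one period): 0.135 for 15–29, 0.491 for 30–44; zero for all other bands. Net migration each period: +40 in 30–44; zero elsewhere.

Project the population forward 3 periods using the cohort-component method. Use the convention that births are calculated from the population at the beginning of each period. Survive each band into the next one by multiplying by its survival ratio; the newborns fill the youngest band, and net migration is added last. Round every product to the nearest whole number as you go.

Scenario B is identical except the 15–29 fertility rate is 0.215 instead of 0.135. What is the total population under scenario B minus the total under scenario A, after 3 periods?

1280

(Bands numbered youngest = 1 to oldest = 6.)
Period 1:
Births: 3400 × 0.135 = 459 ; 4600 × 0.491 = 2259 → 2718
Band 2: 9600 × 0.985 = 9456
Band 3: 3400 × 0.982 = 3339
Band 4: 4600 × 0.964 = 4434
Band 5: 11700 × 0.978 = 11443
Band 6: 11000 × 0.943 + 7800 × 0.534 = 10373 + 4165 = 14538
Net migration: Band 3 + 40 → 3379
→ [2718, 9456, 3379, 4434, 11443, 14538]
Period 2:
Births: 9456 × 0.135 = 1277 ; 3379 × 0.491 = 1659 → 2936
Band 2: 2718 × 0.985 = 2677
Band 3: 9456 × 0.982 = 9286
Band 4: 3379 × 0.964 = 3257
Band 5: 4434 × 0.978 = 4336
Band 6: 11443 × 0.943 + 14538 × 0.534 = 10791 + 7763 = 18554
Net migration: Band 3 + 40 → 9326
→ [2936, 2677, 9326, 3257, 4336, 18554]
Period 3:
Births: 2677 × 0.135 = 361 ; 9326 × 0.491 = 4579 → 4940
Band 2: 2936 × 0.985 = 2892
Band 3: 2677 × 0.982 = 2629
Band 4: 9326 × 0.964 = 8990
Band 5: 3257 × 0.978 = 3185
Band 6: 4336 × 0.943 + 18554 × 0.534 = 4089 + 9908 = 13997
Net migration: Band 3 + 40 → 2669
→ [4940, 2892, 2669, 8990, 3185, 13997]
Scenario A total after 3 periods: 36673
Scenario B projection —
Period 1:
Births: 3400 × 0.215 = 731 ; 4600 × 0.491 = 2259 → 2990
Band 2: 9600 × 0.985 = 9456
Band 3: 3400 × 0.982 = 3339
Band 4: 4600 × 0.964 = 4434
Band 5: 11700 × 0.978 = 11443
Band 6: 11000 × 0.943 + 7800 × 0.534 = 10373 + 4165 = 14538
Net migration: Band 3 + 40 → 3379
→ [2990, 9456, 3379, 4434, 11443, 14538]
Period 2:
Births: 9456 × 0.215 = 2033 ; 3379 × 0.491 = 1659 → 3692
Band 2: 2990 × 0.985 = 2945
Band 3: 9456 × 0.982 = 9286
Band 4: 3379 × 0.964 = 3257
Band 5: 4434 × 0.978 = 4336
Band 6: 11443 × 0.943 + 14538 × 0.534 = 10791 + 7763 = 18554
Net migration: Band 3 + 40 → 9326
→ [3692, 2945, 9326, 3257, 4336, 18554]
Period 3:
Births: 2945 × 0.215 = 633 ; 9326 × 0.491 = 4579 → 5212
Band 2: 3692 × 0.985 = 3637
Band 3: 2945 × 0.982 = 2892
Band 4: 9326 × 0.964 = 8990
Band 5: 3257 × 0.978 = 3185
Band 6: 4336 × 0.943 + 18554 × 0.534 = 4089 + 9908 = 13997
Net migration: Band 3 + 40 → 2932
→ [5212, 3637, 2932, 8990, 3185, 13997]
Scenario B total after 3 periods: 37953
Difference B − A = 37953 − 36673 = 1280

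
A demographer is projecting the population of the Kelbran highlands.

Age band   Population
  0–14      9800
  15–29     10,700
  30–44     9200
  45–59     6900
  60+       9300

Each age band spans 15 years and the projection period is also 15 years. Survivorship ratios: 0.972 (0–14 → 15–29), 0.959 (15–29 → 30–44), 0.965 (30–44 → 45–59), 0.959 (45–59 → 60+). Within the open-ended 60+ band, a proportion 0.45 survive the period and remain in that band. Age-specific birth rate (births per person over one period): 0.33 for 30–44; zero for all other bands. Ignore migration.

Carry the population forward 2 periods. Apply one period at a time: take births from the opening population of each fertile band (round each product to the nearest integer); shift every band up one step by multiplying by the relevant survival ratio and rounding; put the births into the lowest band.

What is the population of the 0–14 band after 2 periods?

— Period 1 —
Births: 9200 × 0.33 = 3036
15–29: 9800 × 0.972 = 9526
30–44: 10700 × 0.959 = 10261
45–59: 9200 × 0.965 = 8878
60+: 6900 × 0.959 + 9300 × 0.45 = 6617 + 4185 = 10802
End of period: [3036, 9526, 10261, 8878, 10802]
— Period 2 —
Births: 10261 × 0.33 = 3386
15–29: 3036 × 0.972 = 2951
30–44: 9526 × 0.959 = 9135
45–59: 10261 × 0.965 = 9902
60+: 8878 × 0.959 + 10802 × 0.45 = 8514 + 4861 = 13375
End of period: [3386, 2951, 9135, 9902, 13375]

3386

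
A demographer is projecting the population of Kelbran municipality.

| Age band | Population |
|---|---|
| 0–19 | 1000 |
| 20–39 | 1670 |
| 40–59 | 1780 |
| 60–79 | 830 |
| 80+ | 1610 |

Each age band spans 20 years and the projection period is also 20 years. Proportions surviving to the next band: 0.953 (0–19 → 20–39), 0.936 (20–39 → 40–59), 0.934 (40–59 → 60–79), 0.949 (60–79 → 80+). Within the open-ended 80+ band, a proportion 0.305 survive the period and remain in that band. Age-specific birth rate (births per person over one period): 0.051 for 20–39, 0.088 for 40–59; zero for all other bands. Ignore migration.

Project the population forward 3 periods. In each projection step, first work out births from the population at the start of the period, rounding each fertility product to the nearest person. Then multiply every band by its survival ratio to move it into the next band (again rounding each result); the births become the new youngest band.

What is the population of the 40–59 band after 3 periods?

216

Call the groups 1 to 5, youngest first.
— Period 1 —
Births: 1670 × 0.051 = 85, 1780 × 0.088 = 157 ⇒ total 242
Group 2: 1000 × 0.953 = 953
Group 3: 1670 × 0.936 = 1563
Group 4: 1780 × 0.934 = 1663
Group 5: 830 × 0.949 + 1610 × 0.305 = 788 + 491 = 1279
End of period: [242, 953, 1563, 1663, 1279]
— Period 2 —
Births: 953 × 0.051 = 49, 1563 × 0.088 = 138 ⇒ total 187
Group 2: 242 × 0.953 = 231
Group 3: 953 × 0.936 = 892
Group 4: 1563 × 0.934 = 1460
Group 5: 1663 × 0.949 + 1279 × 0.305 = 1578 + 390 = 1968
End of period: [187, 231, 892, 1460, 1968]
— Period 3 —
Births: 231 × 0.051 = 12, 892 × 0.088 = 78 ⇒ total 90
Group 2: 187 × 0.953 = 178
Group 3: 231 × 0.936 = 216
Group 4: 892 × 0.934 = 833
Group 5: 1460 × 0.949 + 1968 × 0.305 = 1386 + 600 = 1986
End of period: [90, 178, 216, 833, 1986]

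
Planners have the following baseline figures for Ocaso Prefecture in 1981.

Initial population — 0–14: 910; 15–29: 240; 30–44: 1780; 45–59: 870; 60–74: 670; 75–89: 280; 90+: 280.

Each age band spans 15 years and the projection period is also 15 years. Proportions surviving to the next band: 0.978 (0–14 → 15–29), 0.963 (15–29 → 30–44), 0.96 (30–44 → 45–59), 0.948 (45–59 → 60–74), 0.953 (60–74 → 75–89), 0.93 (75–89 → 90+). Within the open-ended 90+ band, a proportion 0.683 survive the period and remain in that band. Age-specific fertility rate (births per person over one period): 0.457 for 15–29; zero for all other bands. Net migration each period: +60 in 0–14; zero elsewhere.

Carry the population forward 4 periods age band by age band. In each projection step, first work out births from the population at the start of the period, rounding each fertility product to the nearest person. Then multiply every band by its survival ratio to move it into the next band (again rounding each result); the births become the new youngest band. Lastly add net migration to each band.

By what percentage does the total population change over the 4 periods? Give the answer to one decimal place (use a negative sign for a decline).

-13.9

Call the groups 1 to 7, youngest first.
[period 1]
Births: 240 × 0.457 = 110
Group 2: 910 × 0.978 = 890
Group 3: 240 × 0.963 = 231
Group 4: 1780 × 0.96 = 1709
Group 5: 870 × 0.948 = 825
Group 6: 670 × 0.953 = 639
Group 7: 280 × 0.93 + 280 × 0.683 = 260 + 191 = 451
Net migration: Group 1 + 60 → 170
→ [170, 890, 231, 1709, 825, 639, 451]
[period 2]
Births: 890 × 0.457 = 407
Group 2: 170 × 0.978 = 166
Group 3: 890 × 0.963 = 857
Group 4: 231 × 0.96 = 222
Group 5: 1709 × 0.948 = 1620
Group 6: 825 × 0.953 = 786
Group 7: 639 × 0.93 + 451 × 0.683 = 594 + 308 = 902
Net migration: Group 1 + 60 → 467
→ [467, 166, 857, 222, 1620, 786, 902]
[period 3]
Births: 166 × 0.457 = 76
Group 2: 467 × 0.978 = 457
Group 3: 166 × 0.963 = 160
Group 4: 857 × 0.96 = 823
Group 5: 222 × 0.948 = 210
Group 6: 1620 × 0.953 = 1544
Group 7: 786 × 0.93 + 902 × 0.683 = 731 + 616 = 1347
Net migration: Group 1 + 60 → 136
→ [136, 457, 160, 823, 210, 1544, 1347]
[period 4]
Births: 457 × 0.457 = 209
Group 2: 136 × 0.978 = 133
Group 3: 457 × 0.963 = 440
Group 4: 160 × 0.96 = 154
Group 5: 823 × 0.948 = 780
Group 6: 210 × 0.953 = 200
Group 7: 1544 × 0.93 + 1347 × 0.683 = 1436 + 920 = 2356
Net migration: Group 1 + 60 → 269
→ [269, 133, 440, 154, 780, 200, 2356]
Total: 5030 → 4332; change = -698; percentage change = -13.9%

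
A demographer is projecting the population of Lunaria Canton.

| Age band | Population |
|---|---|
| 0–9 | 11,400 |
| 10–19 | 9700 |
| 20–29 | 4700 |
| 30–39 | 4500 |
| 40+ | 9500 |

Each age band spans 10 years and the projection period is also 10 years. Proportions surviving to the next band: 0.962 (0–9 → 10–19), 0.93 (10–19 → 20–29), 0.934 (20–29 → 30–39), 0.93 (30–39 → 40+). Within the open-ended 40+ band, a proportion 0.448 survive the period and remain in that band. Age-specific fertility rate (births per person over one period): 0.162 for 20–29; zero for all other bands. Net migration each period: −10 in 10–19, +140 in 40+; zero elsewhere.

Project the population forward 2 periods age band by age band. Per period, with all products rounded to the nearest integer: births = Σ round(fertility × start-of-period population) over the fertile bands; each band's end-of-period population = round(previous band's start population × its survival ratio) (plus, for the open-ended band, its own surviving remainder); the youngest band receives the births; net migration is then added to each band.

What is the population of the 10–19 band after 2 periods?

722

Call the bands 1 to 5, youngest first.
Period 1:
Births: 4700 * 0.162 = 761
Band 2: 11400 * 0.962 = 10967
Band 3: 9700 * 0.93 = 9021
Band 4: 4700 * 0.934 = 4390
Band 5: 4500 * 0.93 + 9500 * 0.448 = 4185 + 4256 = 8441
Net migration: Band 2 − 10 → 10957; Band 5 + 140 → 8581
End of period: [761, 10957, 9021, 4390, 8581]
Period 2:
Births: 9021 * 0.162 = 1461
Band 2: 761 * 0.962 = 732
Band 3: 10957 * 0.93 = 10190
Band 4: 9021 * 0.934 = 8426
Band 5: 4390 * 0.93 + 8581 * 0.448 = 4083 + 3844 = 7927
Net migration: Band 2 − 10 → 722; Band 5 + 140 → 8067
End of period: [1461, 722, 10190, 8426, 8067]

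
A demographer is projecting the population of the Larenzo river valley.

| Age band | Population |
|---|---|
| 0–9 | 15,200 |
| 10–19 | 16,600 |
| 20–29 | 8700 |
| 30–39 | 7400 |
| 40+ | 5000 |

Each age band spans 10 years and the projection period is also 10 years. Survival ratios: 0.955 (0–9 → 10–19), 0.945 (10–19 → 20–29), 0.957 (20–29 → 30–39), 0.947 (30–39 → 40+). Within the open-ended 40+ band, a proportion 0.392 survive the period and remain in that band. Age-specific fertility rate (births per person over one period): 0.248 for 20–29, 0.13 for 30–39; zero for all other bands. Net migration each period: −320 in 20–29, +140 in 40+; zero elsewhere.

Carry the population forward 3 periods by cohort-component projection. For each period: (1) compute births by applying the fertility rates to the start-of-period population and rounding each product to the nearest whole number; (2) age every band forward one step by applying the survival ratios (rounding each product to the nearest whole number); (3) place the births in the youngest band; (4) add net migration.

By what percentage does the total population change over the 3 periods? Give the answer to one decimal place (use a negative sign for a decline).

Let band 1 be 0–9 through band 5 = 40+.
Period 1:
Births: 8700 * 0.248 = 2158, 7400 * 0.13 = 962 — total 3120
Band 2: 15200 * 0.955 = 14516
Band 3: 16600 * 0.945 = 15687
Band 4: 8700 * 0.957 = 8326
Band 5: 7400 * 0.947 + 5000 * 0.392 = 7008 + 1960 = 8968
Net migration: Band 3 − 320 → 15367; Band 5 + 140 → 9108
→ [3120, 14516, 15367, 8326, 9108]
Period 2:
Births: 15367 * 0.248 = 3811, 8326 * 0.13 = 1082 — total 4893
Band 2: 3120 * 0.955 = 2980
Band 3: 14516 * 0.945 = 13718
Band 4: 15367 * 0.957 = 14706
Band 5: 8326 * 0.947 + 9108 * 0.392 = 7885 + 3570 = 11455
Net migration: Band 3 − 320 → 13398; Band 5 + 140 → 11595
→ [4893, 2980, 13398, 14706, 11595]
Period 3:
Births: 13398 * 0.248 = 3323, 14706 * 0.13 = 1912 — total 5235
Band 2: 4893 * 0.955 = 4673
Band 3: 2980 * 0.945 = 2816
Band 4: 13398 * 0.957 = 12822
Band 5: 14706 * 0.947 + 11595 * 0.392 = 13927 + 4545 = 18472
Net migration: Band 3 − 320 → 2496; Band 5 + 140 → 18612
→ [5235, 4673, 2496, 12822, 18612]
Total: 52900 → 43838; change = -9062; percentage change = -17.1%

-17.1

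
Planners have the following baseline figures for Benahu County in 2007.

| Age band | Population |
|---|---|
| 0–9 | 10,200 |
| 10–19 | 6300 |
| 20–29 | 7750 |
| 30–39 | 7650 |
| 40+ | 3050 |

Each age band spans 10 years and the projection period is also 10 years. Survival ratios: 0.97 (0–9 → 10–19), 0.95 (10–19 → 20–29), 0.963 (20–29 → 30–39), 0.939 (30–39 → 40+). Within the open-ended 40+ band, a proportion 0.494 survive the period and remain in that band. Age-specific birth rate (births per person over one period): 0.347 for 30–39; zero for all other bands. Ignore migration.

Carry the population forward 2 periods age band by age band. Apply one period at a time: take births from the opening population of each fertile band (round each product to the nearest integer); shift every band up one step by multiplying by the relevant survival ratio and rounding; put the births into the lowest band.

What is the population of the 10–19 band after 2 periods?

2575

(Bands numbered youngest = 1 to oldest = 5.)
After projecting period 1:
Births: 7650 × 0.347 = 2655
Band 2: 10200 × 0.97 = 9894
Band 3: 6300 × 0.95 = 5985
Band 4: 7750 × 0.963 = 7463
Band 5: 7650 × 0.939 + 3050 × 0.494 = 7183 + 1507 = 8690
Population now: 0–9=2655, 10–19=9894, 20–29=5985, 30–39=7463, 40+=8690
After projecting period 2:
Births: 7463 × 0.347 = 2590
Band 2: 2655 × 0.97 = 2575
Band 3: 9894 × 0.95 = 9399
Band 4: 5985 × 0.963 = 5764
Band 5: 7463 × 0.939 + 8690 × 0.494 = 7008 + 4293 = 11301
Population now: 0–9=2590, 10–19=2575, 20–29=9399, 30–39=5764, 40+=11301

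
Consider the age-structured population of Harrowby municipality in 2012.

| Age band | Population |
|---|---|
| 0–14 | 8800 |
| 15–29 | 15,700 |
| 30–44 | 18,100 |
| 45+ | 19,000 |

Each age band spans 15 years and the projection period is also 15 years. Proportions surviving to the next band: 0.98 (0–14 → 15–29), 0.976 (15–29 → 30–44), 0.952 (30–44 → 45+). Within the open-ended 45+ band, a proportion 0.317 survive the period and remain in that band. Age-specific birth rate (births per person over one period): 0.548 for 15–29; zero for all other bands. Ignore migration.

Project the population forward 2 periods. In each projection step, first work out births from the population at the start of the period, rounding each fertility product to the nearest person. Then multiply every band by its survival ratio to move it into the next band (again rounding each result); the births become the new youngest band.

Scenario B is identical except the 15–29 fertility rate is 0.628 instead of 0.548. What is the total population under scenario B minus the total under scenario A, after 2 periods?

1921

Call the bands 1 to 4, youngest first.
[period 1]
Births: 15700 × 0.548 = 8604
Band 2: 8800 × 0.98 = 8624
Band 3: 15700 × 0.976 = 15323
Band 4: 18100 × 0.952 + 19000 × 0.317 = 17231 + 6023 = 23254
→ [8604, 8624, 15323, 23254]
[period 2]
Births: 8624 × 0.548 = 4726
Band 2: 8604 × 0.98 = 8432
Band 3: 8624 × 0.976 = 8417
Band 4: 15323 × 0.952 + 23254 × 0.317 = 14587 + 7372 = 21959
→ [4726, 8432, 8417, 21959]
Scenario A total after 2 periods: 43534
Scenario B projection —
[period 1]
Births: 15700 × 0.628 = 9860
Band 2: 8800 × 0.98 = 8624
Band 3: 15700 × 0.976 = 15323
Band 4: 18100 × 0.952 + 19000 × 0.317 = 17231 + 6023 = 23254
→ [9860, 8624, 15323, 23254]
[period 2]
Births: 8624 × 0.628 = 5416
Band 2: 9860 × 0.98 = 9663
Band 3: 8624 × 0.976 = 8417
Band 4: 15323 × 0.952 + 23254 × 0.317 = 14587 + 7372 = 21959
→ [5416, 9663, 8417, 21959]
Scenario B total after 2 periods: 45455
Difference B − A = 45455 − 43534 = 1921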